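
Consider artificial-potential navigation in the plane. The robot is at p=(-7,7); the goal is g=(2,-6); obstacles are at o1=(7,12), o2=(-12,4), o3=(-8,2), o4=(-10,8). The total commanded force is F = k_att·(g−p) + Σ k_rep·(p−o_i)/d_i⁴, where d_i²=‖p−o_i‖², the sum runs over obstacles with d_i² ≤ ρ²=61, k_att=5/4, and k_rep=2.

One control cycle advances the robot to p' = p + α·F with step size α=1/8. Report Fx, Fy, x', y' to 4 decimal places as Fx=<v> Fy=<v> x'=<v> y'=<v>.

F_att = 5/4·(g−p) = 5/4·(9,-13) = (11.2500,-16.2500)
o1: d²=221 > ρ²=61 → inactive
o2: d²=34 ≤ ρ²=61; F_rep = 2·(5,3)/34² = (0.0087,0.0052)
o3: d²=26 ≤ ρ²=61; F_rep = 2·(1,5)/26² = (0.0030,0.0148)
o4: d²=10 ≤ ρ²=61; F_rep = 2·(3,-1)/10² = (0.0600,-0.0200)
F = F_att + ΣF_rep = (11.3216,-16.2500)
p' = p + 1/8·F = (-5.5848,4.9687)

Fx=11.3216 Fy=-16.2500 x'=-5.5848 y'=4.9687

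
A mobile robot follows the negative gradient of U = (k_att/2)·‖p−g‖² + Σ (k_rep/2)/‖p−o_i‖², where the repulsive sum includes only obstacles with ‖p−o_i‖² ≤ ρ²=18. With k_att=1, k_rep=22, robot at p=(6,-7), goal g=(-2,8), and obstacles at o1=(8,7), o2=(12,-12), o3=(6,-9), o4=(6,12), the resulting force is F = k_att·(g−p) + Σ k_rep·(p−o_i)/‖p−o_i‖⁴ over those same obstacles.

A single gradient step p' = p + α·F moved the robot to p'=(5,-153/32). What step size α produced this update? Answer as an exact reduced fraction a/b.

F_att = 1·(g−p) = 1·(-8,15) = (-8.0000,15.0000)
o1: d²=200 > ρ²=18 → inactive
o2: d²=61 > ρ²=18 → inactive
o3: d²=4 ≤ ρ²=18; F_rep = 22·(0,2)/4² = (0.0000,2.7500)
o4: d²=361 > ρ²=18 → inactive
F = F_att + ΣF_rep = (-8.0000,17.7500)
Δp = p'−p = (-1.0000,2.2188); α = Δx/Fx = (-1) / (-8) = 1/8
check: Δy/Fy = (71/32) / (71/4) = 1/8 ✓

α = 1/8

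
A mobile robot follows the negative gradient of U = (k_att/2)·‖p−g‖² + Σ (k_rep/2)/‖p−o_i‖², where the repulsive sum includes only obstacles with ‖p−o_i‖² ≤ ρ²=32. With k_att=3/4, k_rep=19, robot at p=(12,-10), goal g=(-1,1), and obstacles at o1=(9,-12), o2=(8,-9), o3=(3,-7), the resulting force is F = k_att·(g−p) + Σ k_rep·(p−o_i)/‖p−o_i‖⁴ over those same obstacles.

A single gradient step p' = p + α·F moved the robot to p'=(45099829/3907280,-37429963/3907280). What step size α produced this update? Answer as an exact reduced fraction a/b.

F_att = 3/4·(g−p) = 3/4·(-13,11) = (-9.7500,8.2500)
o1: d²=13 ≤ ρ²=32; F_rep = 19·(3,2)/13² = (0.3373,0.2249)
o2: d²=17 ≤ ρ²=32; F_rep = 19·(4,-1)/17² = (0.2630,-0.0657)
o3: d²=90 > ρ²=32 → inactive
F = F_att + ΣF_rep = (-9.1497,8.4091)
Δp = p'−p = (-0.4575,0.4205); α = Δx/Fx = (-1787531/3907280) / (-1787531/195364) = 1/20
check: Δy/Fy = (1642837/3907280) / (1642837/195364) = 1/20 ✓

α = 1/20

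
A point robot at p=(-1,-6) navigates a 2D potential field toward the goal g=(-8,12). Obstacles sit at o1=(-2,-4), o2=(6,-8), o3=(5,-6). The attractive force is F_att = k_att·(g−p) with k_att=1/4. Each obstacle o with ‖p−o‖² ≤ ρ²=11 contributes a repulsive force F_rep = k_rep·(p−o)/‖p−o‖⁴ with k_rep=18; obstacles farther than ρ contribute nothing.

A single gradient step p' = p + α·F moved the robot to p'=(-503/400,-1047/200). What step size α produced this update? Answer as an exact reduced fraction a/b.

F_att = 1/4·(g−p) = 1/4·(-7,18) = (-1.7500,4.5000)
o1: d²=5 ≤ ρ²=11; F_rep = 18·(1,-2)/5² = (0.7200,-1.4400)
o2: d²=53 > ρ²=11 → inactive
o3: d²=36 > ρ²=11 → inactive
F = F_att + ΣF_rep = (-1.0300,3.0600)
Δp = p'−p = (-0.2575,0.7650); α = Δx/Fx = (-103/400) / (-103/100) = 1/4
check: Δy/Fy = (153/200) / (153/50) = 1/4 ✓

α = 1/4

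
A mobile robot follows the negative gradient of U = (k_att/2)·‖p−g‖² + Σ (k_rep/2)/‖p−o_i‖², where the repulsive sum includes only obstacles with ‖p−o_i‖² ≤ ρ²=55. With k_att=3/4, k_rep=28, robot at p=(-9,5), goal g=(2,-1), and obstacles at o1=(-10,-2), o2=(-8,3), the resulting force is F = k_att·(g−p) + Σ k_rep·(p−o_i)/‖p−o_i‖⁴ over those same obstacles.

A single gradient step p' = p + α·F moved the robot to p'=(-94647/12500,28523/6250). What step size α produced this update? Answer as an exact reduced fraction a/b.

α = 1/5

F_att = 3/4·(g−p) = 3/4·(11,-6) = (8.2500,-4.5000)
o1: d²=50 ≤ ρ²=55; F_rep = 28·(1,7)/50² = (0.0112,0.0784)
o2: d²=5 ≤ ρ²=55; F_rep = 28·(-1,2)/5² = (-1.1200,2.2400)
F = F_att + ΣF_rep = (7.1412,-2.1816)
Δp = p'−p = (1.4282,-0.4363); α = Δx/Fx = (17853/12500) / (17853/2500) = 1/5
check: Δy/Fy = (-2727/6250) / (-2727/1250) = 1/5 ✓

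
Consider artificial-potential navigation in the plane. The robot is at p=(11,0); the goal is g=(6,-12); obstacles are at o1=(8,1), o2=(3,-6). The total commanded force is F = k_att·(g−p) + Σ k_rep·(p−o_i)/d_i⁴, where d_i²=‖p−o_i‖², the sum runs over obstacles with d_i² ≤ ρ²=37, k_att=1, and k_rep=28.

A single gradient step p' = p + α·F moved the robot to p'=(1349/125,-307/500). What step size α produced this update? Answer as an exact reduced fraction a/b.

F_att = 1·(g−p) = 1·(-5,-12) = (-5.0000,-12.0000)
o1: d²=10 ≤ ρ²=37; F_rep = 28·(3,-1)/10² = (0.8400,-0.2800)
o2: d²=100 > ρ²=37 → inactive
F = F_att + ΣF_rep = (-4.1600,-12.2800)
Δp = p'−p = (-0.2080,-0.6140); α = Δx/Fx = (-26/125) / (-104/25) = 1/20
check: Δy/Fy = (-307/500) / (-307/25) = 1/20 ✓

α = 1/20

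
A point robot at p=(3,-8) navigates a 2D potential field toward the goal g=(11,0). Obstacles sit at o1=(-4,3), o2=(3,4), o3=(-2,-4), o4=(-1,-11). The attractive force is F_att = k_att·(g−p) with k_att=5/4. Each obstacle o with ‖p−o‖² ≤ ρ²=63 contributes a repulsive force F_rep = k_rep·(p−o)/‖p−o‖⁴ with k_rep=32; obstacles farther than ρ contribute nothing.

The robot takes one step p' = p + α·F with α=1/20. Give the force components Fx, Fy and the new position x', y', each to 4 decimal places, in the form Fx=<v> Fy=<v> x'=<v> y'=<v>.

Fx=10.3000 Fy=10.0775 x'=3.5150 y'=-7.4961

F_att = 5/4·(g−p) = 5/4·(8,8) = (10.0000,10.0000)
o1: d²=170 > ρ²=63 → inactive
o2: d²=144 > ρ²=63 → inactive
o3: d²=41 ≤ ρ²=63; F_rep = 32·(5,-4)/41² = (0.0952,-0.0761)
o4: d²=25 ≤ ρ²=63; F_rep = 32·(4,3)/25² = (0.2048,0.1536)
F = F_att + ΣF_rep = (10.3000,10.0775)
p' = p + 1/20·F = (3.5150,-7.4961)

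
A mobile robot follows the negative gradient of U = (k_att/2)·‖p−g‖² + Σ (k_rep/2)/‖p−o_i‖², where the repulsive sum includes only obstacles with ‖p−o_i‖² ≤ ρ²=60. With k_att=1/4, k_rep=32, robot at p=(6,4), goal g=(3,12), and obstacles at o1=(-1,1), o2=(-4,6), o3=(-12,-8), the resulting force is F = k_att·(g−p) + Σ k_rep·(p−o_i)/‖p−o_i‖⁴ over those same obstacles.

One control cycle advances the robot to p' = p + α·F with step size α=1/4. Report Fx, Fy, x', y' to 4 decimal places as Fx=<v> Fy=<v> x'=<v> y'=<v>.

Fx=-0.6834 Fy=2.0285 x'=5.8291 y'=4.5071

F_att = 1/4·(g−p) = 1/4·(-3,8) = (-0.7500,2.0000)
o1: d²=58 ≤ ρ²=60; F_rep = 32·(7,3)/58² = (0.0666,0.0285)
o2: d²=104 > ρ²=60 → inactive
o3: d²=468 > ρ²=60 → inactive
F = F_att + ΣF_rep = (-0.6834,2.0285)
p' = p + 1/4·F = (5.8291,4.5071)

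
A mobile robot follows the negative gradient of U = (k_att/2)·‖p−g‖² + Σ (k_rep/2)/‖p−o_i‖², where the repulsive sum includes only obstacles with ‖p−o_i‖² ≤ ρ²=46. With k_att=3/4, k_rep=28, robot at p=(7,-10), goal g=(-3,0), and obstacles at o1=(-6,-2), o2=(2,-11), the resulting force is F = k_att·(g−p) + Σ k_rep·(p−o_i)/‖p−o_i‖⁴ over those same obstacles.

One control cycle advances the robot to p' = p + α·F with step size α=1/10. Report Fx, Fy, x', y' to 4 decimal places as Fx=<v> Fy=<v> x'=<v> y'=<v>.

F_att = 3/4·(g−p) = 3/4·(-10,10) = (-7.5000,7.5000)
o1: d²=233 > ρ²=46 → inactive
o2: d²=26 ≤ ρ²=46; F_rep = 28·(5,1)/26² = (0.2071,0.0414)
F = F_att + ΣF_rep = (-7.2929,7.5414)
p' = p + 1/10·F = (6.2707,-9.2459)

Fx=-7.2929 Fy=7.5414 x'=6.2707 y'=-9.2459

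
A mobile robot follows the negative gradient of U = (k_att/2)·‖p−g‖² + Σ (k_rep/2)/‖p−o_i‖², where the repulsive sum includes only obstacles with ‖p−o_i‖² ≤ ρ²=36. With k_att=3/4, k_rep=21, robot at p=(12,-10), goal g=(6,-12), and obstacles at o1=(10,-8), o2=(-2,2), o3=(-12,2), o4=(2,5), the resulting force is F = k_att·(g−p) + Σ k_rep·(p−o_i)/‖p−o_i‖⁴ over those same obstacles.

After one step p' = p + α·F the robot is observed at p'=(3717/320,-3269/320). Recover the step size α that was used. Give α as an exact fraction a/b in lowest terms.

α = 1/10

F_att = 3/4·(g−p) = 3/4·(-6,-2) = (-4.5000,-1.5000)
o1: d²=8 ≤ ρ²=36; F_rep = 21·(2,-2)/8² = (0.6562,-0.6562)
o2: d²=340 > ρ²=36 → inactive
o3: d²=720 > ρ²=36 → inactive
o4: d²=325 > ρ²=36 → inactive
F = F_att + ΣF_rep = (-3.8438,-2.1562)
Δp = p'−p = (-0.3844,-0.2156); α = Δx/Fx = (-123/320) / (-123/32) = 1/10
check: Δy/Fy = (-69/320) / (-69/32) = 1/10 ✓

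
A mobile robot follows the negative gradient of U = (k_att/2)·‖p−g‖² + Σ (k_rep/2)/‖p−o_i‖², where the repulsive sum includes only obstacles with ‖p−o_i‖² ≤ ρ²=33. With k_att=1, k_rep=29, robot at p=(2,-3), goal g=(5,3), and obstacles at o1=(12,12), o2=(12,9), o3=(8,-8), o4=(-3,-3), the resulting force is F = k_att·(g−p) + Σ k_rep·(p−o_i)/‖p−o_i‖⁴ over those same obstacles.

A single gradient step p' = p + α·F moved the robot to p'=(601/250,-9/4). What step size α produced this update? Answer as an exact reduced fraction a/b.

α = 1/8

F_att = 1·(g−p) = 1·(3,6) = (3.0000,6.0000)
o1: d²=325 > ρ²=33 → inactive
o2: d²=244 > ρ²=33 → inactive
o3: d²=61 > ρ²=33 → inactive
o4: d²=25 ≤ ρ²=33; F_rep = 29·(5,0)/25² = (0.2320,0.0000)
F = F_att + ΣF_rep = (3.2320,6.0000)
Δp = p'−p = (0.4040,0.7500); α = Δx/Fx = (101/250) / (404/125) = 1/8
check: Δy/Fy = (3/4) / (6) = 1/8 ✓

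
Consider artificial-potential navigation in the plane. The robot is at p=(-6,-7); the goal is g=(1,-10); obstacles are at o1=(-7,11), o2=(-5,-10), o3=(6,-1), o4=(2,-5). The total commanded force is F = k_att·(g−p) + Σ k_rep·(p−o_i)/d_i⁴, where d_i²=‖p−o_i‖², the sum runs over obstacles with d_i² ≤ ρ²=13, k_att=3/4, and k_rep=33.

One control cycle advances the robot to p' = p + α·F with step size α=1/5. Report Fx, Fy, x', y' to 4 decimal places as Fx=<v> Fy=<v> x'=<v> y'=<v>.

F_att = 3/4·(g−p) = 3/4·(7,-3) = (5.2500,-2.2500)
o1: d²=325 > ρ²=13 → inactive
o2: d²=10 ≤ ρ²=13; F_rep = 33·(-1,3)/10² = (-0.3300,0.9900)
o3: d²=180 > ρ²=13 → inactive
o4: d²=68 > ρ²=13 → inactive
F = F_att + ΣF_rep = (4.9200,-1.2600)
p' = p + 1/5·F = (-5.0160,-7.2520)

Fx=4.9200 Fy=-1.2600 x'=-5.0160 y'=-7.2520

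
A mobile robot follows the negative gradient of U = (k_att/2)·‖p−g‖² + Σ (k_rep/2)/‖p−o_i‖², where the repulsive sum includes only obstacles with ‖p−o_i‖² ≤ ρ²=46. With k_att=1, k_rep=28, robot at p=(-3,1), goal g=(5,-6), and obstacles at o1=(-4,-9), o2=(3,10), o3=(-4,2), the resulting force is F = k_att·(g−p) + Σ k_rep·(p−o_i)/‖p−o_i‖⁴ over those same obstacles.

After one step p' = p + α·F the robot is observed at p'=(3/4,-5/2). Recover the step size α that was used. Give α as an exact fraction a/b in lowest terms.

α = 1/4

F_att = 1·(g−p) = 1·(8,-7) = (8.0000,-7.0000)
o1: d²=101 > ρ²=46 → inactive
o2: d²=117 > ρ²=46 → inactive
o3: d²=2 ≤ ρ²=46; F_rep = 28·(1,-1)/2² = (7.0000,-7.0000)
F = F_att + ΣF_rep = (15.0000,-14.0000)
Δp = p'−p = (3.7500,-3.5000); α = Δx/Fx = (15/4) / (15) = 1/4
check: Δy/Fy = (-7/2) / (-14) = 1/4 ✓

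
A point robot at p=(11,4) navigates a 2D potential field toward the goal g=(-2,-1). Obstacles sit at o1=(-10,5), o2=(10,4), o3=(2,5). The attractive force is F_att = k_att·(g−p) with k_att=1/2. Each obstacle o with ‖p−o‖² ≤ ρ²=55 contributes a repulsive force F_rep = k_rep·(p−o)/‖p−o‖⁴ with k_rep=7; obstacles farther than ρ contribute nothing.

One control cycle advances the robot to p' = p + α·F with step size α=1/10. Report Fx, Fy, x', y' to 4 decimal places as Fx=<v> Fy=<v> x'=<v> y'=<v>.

F_att = 1/2·(g−p) = 1/2·(-13,-5) = (-6.5000,-2.5000)
o1: d²=442 > ρ²=55 → inactive
o2: d²=1 ≤ ρ²=55; F_rep = 7·(1,0)/1² = (7.0000,0.0000)
o3: d²=82 > ρ²=55 → inactive
F = F_att + ΣF_rep = (0.5000,-2.5000)
p' = p + 1/10·F = (11.0500,3.7500)

Fx=0.5000 Fy=-2.5000 x'=11.0500 y'=3.7500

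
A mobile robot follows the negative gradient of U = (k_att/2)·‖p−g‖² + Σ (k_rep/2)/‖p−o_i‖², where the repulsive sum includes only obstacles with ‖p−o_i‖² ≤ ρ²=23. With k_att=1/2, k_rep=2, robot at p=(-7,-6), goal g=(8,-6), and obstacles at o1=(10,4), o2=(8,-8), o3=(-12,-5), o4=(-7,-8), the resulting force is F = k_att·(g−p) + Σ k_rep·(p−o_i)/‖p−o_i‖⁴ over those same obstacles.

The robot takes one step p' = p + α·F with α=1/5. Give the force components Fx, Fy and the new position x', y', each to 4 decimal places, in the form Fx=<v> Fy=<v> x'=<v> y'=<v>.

F_att = 1/2·(g−p) = 1/2·(15,0) = (7.5000,0.0000)
o1: d²=389 > ρ²=23 → inactive
o2: d²=229 > ρ²=23 → inactive
o3: d²=26 > ρ²=23 → inactive
o4: d²=4 ≤ ρ²=23; F_rep = 2·(0,2)/4² = (0.0000,0.2500)
F = F_att + ΣF_rep = (7.5000,0.2500)
p' = p + 1/5·F = (-5.5000,-5.9500)

Fx=7.5000 Fy=0.2500 x'=-5.5000 y'=-5.9500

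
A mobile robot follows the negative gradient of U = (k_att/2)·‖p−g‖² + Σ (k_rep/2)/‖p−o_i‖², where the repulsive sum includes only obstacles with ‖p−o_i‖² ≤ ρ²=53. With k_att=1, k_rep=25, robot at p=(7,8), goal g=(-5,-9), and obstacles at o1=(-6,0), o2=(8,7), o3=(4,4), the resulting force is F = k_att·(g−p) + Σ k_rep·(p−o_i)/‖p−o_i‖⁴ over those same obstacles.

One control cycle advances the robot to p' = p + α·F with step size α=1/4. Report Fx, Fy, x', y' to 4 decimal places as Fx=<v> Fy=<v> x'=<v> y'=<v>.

F_att = 1·(g−p) = 1·(-12,-17) = (-12.0000,-17.0000)
o1: d²=233 > ρ²=53 → inactive
o2: d²=2 ≤ ρ²=53; F_rep = 25·(-1,1)/2² = (-6.2500,6.2500)
o3: d²=25 ≤ ρ²=53; F_rep = 25·(3,4)/25² = (0.1200,0.1600)
F = F_att + ΣF_rep = (-18.1300,-10.5900)
p' = p + 1/4·F = (2.4675,5.3525)

Fx=-18.1300 Fy=-10.5900 x'=2.4675 y'=5.3525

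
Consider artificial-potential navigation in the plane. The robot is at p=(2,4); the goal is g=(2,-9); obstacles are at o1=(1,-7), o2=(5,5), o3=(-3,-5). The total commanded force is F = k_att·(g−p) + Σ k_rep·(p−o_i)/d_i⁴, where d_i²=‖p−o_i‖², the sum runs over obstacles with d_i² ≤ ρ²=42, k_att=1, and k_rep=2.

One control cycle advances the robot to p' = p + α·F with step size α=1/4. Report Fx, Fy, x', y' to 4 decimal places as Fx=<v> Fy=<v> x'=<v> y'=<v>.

F_att = 1·(g−p) = 1·(0,-13) = (0.0000,-13.0000)
o1: d²=122 > ρ²=42 → inactive
o2: d²=10 ≤ ρ²=42; F_rep = 2·(-3,-1)/10² = (-0.0600,-0.0200)
o3: d²=106 > ρ²=42 → inactive
F = F_att + ΣF_rep = (-0.0600,-13.0200)
p' = p + 1/4·F = (1.9850,0.7450)

Fx=-0.0600 Fy=-13.0200 x'=1.9850 y'=0.7450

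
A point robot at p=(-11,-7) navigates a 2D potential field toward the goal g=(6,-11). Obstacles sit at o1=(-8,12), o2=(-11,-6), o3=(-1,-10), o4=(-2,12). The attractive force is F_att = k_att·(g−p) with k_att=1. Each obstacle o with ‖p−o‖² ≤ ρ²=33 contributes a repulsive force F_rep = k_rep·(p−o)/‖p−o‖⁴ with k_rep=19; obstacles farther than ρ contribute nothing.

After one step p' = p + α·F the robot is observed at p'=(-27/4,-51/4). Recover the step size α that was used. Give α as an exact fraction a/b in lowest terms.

α = 1/4

F_att = 1·(g−p) = 1·(17,-4) = (17.0000,-4.0000)
o1: d²=370 > ρ²=33 → inactive
o2: d²=1 ≤ ρ²=33; F_rep = 19·(0,-1)/1² = (0.0000,-19.0000)
o3: d²=109 > ρ²=33 → inactive
o4: d²=442 > ρ²=33 → inactive
F = F_att + ΣF_rep = (17.0000,-23.0000)
Δp = p'−p = (4.2500,-5.7500); α = Δx/Fx = (17/4) / (17) = 1/4
check: Δy/Fy = (-23/4) / (-23) = 1/4 ✓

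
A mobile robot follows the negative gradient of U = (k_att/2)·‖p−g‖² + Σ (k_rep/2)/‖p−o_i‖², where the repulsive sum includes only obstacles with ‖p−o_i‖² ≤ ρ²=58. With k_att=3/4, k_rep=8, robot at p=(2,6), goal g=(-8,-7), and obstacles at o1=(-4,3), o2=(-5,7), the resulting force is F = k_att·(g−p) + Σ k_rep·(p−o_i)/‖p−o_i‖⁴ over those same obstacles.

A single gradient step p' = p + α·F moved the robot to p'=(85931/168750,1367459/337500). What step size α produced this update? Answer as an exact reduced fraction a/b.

F_att = 3/4·(g−p) = 3/4·(-10,-13) = (-7.5000,-9.7500)
o1: d²=45 ≤ ρ²=58; F_rep = 8·(6,3)/45² = (0.0237,0.0119)
o2: d²=50 ≤ ρ²=58; F_rep = 8·(7,-1)/50² = (0.0224,-0.0032)
F = F_att + ΣF_rep = (-7.4539,-9.7413)
Δp = p'−p = (-1.4908,-1.9483); α = Δx/Fx = (-251569/168750) / (-251569/33750) = 1/5
check: Δy/Fy = (-657541/337500) / (-657541/67500) = 1/5 ✓

α = 1/5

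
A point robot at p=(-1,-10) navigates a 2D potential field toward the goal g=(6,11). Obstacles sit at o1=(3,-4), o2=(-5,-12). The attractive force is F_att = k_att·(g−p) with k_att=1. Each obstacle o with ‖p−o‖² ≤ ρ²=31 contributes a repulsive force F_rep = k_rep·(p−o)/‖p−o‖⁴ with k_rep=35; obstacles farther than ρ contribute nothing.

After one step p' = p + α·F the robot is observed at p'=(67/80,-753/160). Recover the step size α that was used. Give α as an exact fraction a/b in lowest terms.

F_att = 1·(g−p) = 1·(7,21) = (7.0000,21.0000)
o1: d²=52 > ρ²=31 → inactive
o2: d²=20 ≤ ρ²=31; F_rep = 35·(4,2)/20² = (0.3500,0.1750)
F = F_att + ΣF_rep = (7.3500,21.1750)
Δp = p'−p = (1.8375,5.2938); α = Δx/Fx = (147/80) / (147/20) = 1/4
check: Δy/Fy = (847/160) / (847/40) = 1/4 ✓

α = 1/4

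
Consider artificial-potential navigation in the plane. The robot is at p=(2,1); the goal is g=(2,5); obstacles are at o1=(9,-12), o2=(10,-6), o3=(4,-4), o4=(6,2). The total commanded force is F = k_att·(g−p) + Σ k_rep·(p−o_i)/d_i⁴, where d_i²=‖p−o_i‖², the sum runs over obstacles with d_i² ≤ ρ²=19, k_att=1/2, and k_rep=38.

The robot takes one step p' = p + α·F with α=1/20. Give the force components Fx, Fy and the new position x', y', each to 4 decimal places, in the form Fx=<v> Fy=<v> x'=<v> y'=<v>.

F_att = 1/2·(g−p) = 1/2·(0,4) = (0.0000,2.0000)
o1: d²=218 > ρ²=19 → inactive
o2: d²=113 > ρ²=19 → inactive
o3: d²=29 > ρ²=19 → inactive
o4: d²=17 ≤ ρ²=19; F_rep = 38·(-4,-1)/17² = (-0.5260,-0.1315)
F = F_att + ΣF_rep = (-0.5260,1.8685)
p' = p + 1/20·F = (1.9737,1.0934)

Fx=-0.5260 Fy=1.8685 x'=1.9737 y'=1.0934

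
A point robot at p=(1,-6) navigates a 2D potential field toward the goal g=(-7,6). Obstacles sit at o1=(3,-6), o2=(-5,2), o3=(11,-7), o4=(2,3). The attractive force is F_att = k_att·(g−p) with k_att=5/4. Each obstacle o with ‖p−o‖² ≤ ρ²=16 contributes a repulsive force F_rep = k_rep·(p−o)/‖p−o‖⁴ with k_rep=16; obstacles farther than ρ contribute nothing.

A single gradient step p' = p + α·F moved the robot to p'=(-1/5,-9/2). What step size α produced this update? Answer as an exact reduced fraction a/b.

α = 1/10

F_att = 5/4·(g−p) = 5/4·(-8,12) = (-10.0000,15.0000)
o1: d²=4 ≤ ρ²=16; F_rep = 16·(-2,0)/4² = (-2.0000,0.0000)
o2: d²=100 > ρ²=16 → inactive
o3: d²=101 > ρ²=16 → inactive
o4: d²=82 > ρ²=16 → inactive
F = F_att + ΣF_rep = (-12.0000,15.0000)
Δp = p'−p = (-1.2000,1.5000); α = Δx/Fx = (-6/5) / (-12) = 1/10
check: Δy/Fy = (3/2) / (15) = 1/10 ✓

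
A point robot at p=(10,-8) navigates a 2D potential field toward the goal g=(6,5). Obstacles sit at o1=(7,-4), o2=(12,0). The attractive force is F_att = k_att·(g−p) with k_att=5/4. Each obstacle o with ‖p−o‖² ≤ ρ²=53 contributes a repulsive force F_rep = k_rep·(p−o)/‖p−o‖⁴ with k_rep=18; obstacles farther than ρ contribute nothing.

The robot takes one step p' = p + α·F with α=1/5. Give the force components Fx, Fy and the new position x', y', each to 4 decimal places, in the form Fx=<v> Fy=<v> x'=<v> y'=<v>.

F_att = 5/4·(g−p) = 5/4·(-4,13) = (-5.0000,16.2500)
o1: d²=25 ≤ ρ²=53; F_rep = 18·(3,-4)/25² = (0.0864,-0.1152)
o2: d²=68 > ρ²=53 → inactive
F = F_att + ΣF_rep = (-4.9136,16.1348)
p' = p + 1/5·F = (9.0173,-4.7730)

Fx=-4.9136 Fy=16.1348 x'=9.0173 y'=-4.7730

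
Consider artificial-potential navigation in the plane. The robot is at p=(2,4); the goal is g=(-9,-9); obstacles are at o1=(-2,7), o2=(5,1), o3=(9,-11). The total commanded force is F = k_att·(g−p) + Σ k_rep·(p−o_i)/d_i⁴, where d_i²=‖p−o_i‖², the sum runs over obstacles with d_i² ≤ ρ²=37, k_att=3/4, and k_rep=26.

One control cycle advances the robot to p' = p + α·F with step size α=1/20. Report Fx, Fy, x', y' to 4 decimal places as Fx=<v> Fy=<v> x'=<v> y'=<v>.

F_att = 3/4·(g−p) = 3/4·(-11,-13) = (-8.2500,-9.7500)
o1: d²=25 ≤ ρ²=37; F_rep = 26·(4,-3)/25² = (0.1664,-0.1248)
o2: d²=18 ≤ ρ²=37; F_rep = 26·(-3,3)/18² = (-0.2407,0.2407)
o3: d²=274 > ρ²=37 → inactive
F = F_att + ΣF_rep = (-8.3243,-9.6341)
p' = p + 1/20·F = (1.5838,3.5183)

Fx=-8.3243 Fy=-9.6341 x'=1.5838 y'=3.5183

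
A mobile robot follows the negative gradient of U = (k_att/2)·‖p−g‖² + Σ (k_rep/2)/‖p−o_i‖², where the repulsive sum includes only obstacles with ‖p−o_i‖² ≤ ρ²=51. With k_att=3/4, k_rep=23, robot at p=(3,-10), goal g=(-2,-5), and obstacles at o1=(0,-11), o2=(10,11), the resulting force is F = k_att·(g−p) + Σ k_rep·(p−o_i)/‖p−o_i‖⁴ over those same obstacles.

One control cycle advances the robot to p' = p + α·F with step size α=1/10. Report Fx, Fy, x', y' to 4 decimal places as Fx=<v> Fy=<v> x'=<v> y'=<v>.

Fx=-3.0600 Fy=3.9800 x'=2.6940 y'=-9.6020

F_att = 3/4·(g−p) = 3/4·(-5,5) = (-3.7500,3.7500)
o1: d²=10 ≤ ρ²=51; F_rep = 23·(3,1)/10² = (0.6900,0.2300)
o2: d²=490 > ρ²=51 → inactive
F = F_att + ΣF_rep = (-3.0600,3.9800)
p' = p + 1/10·F = (2.6940,-9.6020)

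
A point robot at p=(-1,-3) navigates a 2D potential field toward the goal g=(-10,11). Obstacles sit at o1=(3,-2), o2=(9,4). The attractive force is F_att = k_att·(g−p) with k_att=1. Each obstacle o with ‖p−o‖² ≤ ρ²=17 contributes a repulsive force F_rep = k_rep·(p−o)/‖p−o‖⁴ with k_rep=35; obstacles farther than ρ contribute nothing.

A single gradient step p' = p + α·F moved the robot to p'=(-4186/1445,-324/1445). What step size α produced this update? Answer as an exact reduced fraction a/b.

F_att = 1·(g−p) = 1·(-9,14) = (-9.0000,14.0000)
o1: d²=17 ≤ ρ²=17; F_rep = 35·(-4,-1)/17² = (-0.4844,-0.1211)
o2: d²=149 > ρ²=17 → inactive
F = F_att + ΣF_rep = (-9.4844,13.8789)
Δp = p'−p = (-1.8969,2.7758); α = Δx/Fx = (-2741/1445) / (-2741/289) = 1/5
check: Δy/Fy = (4011/1445) / (4011/289) = 1/5 ✓

α = 1/5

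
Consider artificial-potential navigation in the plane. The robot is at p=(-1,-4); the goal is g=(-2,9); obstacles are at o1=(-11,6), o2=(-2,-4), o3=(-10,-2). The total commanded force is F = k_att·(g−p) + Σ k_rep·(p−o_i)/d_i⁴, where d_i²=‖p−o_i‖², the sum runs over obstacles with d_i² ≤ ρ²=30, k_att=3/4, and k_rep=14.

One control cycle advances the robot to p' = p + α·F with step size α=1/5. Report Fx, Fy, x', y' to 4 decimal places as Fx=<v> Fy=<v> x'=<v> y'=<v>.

F_att = 3/4·(g−p) = 3/4·(-1,13) = (-0.7500,9.7500)
o1: d²=200 > ρ²=30 → inactive
o2: d²=1 ≤ ρ²=30; F_rep = 14·(1,0)/1² = (14.0000,0.0000)
o3: d²=85 > ρ²=30 → inactive
F = F_att + ΣF_rep = (13.2500,9.7500)
p' = p + 1/5·F = (1.6500,-2.0500)

Fx=13.2500 Fy=9.7500 x'=1.6500 y'=-2.0500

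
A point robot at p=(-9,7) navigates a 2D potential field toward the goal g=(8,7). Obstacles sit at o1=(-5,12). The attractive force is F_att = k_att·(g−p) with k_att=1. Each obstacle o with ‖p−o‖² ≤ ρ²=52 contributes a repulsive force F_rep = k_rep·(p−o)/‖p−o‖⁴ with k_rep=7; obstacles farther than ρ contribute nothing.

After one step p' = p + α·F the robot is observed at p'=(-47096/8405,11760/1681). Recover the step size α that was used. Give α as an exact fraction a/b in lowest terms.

α = 1/5

F_att = 1·(g−p) = 1·(17,0) = (17.0000,0.0000)
o1: d²=41 ≤ ρ²=52; F_rep = 7·(-4,-5)/41² = (-0.0167,-0.0208)
F = F_att + ΣF_rep = (16.9833,-0.0208)
Δp = p'−p = (3.3967,-0.0042); α = Δx/Fx = (28549/8405) / (28549/1681) = 1/5
check: Δy/Fy = (-7/1681) / (-35/1681) = 1/5 ✓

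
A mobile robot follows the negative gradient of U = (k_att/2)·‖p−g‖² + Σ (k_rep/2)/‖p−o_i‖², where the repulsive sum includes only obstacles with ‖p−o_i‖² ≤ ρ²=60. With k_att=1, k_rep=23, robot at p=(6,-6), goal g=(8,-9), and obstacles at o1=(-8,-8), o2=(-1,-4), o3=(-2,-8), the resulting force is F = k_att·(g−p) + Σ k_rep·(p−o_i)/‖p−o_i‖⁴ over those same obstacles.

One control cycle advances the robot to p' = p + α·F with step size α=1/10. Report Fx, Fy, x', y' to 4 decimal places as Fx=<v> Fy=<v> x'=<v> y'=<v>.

Fx=2.0573 Fy=-3.0164 x'=6.2057 y'=-6.3016

F_att = 1·(g−p) = 1·(2,-3) = (2.0000,-3.0000)
o1: d²=200 > ρ²=60 → inactive
o2: d²=53 ≤ ρ²=60; F_rep = 23·(7,-2)/53² = (0.0573,-0.0164)
o3: d²=68 > ρ²=60 → inactive
F = F_att + ΣF_rep = (2.0573,-3.0164)
p' = p + 1/10·F = (6.2057,-6.3016)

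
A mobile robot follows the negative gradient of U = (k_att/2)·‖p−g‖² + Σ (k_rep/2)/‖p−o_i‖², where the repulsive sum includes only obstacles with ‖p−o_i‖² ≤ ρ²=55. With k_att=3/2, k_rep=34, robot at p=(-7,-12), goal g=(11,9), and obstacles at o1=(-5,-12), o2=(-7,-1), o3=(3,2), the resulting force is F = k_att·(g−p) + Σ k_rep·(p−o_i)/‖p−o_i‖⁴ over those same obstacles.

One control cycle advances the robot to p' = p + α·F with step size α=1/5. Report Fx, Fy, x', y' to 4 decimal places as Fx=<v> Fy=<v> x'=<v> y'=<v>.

F_att = 3/2·(g−p) = 3/2·(18,21) = (27.0000,31.5000)
o1: d²=4 ≤ ρ²=55; F_rep = 34·(-2,0)/4² = (-4.2500,0.0000)
o2: d²=121 > ρ²=55 → inactive
o3: d²=296 > ρ²=55 → inactive
F = F_att + ΣF_rep = (22.7500,31.5000)
p' = p + 1/5·F = (-2.4500,-5.7000)

Fx=22.7500 Fy=31.5000 x'=-2.4500 y'=-5.7000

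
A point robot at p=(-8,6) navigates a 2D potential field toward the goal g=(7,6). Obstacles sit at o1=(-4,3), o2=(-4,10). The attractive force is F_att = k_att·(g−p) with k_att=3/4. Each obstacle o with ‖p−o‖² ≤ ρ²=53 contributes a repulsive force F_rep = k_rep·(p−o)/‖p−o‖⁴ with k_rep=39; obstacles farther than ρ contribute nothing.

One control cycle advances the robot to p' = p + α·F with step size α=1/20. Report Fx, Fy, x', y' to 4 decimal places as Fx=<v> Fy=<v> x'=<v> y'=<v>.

Fx=10.8481 Fy=0.0349 x'=-7.4576 y'=6.0017

F_att = 3/4·(g−p) = 3/4·(15,0) = (11.2500,0.0000)
o1: d²=25 ≤ ρ²=53; F_rep = 39·(-4,3)/25² = (-0.2496,0.1872)
o2: d²=32 ≤ ρ²=53; F_rep = 39·(-4,-4)/32² = (-0.1523,-0.1523)
F = F_att + ΣF_rep = (10.8481,0.0349)
p' = p + 1/20·F = (-7.4576,6.0017)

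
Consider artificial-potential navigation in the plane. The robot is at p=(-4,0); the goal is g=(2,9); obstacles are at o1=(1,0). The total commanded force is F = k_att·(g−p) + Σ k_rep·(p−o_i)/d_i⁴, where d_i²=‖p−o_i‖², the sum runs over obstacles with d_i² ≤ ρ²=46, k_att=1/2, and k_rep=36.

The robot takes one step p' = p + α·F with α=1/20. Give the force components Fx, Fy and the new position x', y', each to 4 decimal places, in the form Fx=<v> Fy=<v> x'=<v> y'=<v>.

Fx=2.7120 Fy=4.5000 x'=-3.8644 y'=0.2250

F_att = 1/2·(g−p) = 1/2·(6,9) = (3.0000,4.5000)
o1: d²=25 ≤ ρ²=46; F_rep = 36·(-5,0)/25² = (-0.2880,0.0000)
F = F_att + ΣF_rep = (2.7120,4.5000)
p' = p + 1/20·F = (-3.8644,0.2250)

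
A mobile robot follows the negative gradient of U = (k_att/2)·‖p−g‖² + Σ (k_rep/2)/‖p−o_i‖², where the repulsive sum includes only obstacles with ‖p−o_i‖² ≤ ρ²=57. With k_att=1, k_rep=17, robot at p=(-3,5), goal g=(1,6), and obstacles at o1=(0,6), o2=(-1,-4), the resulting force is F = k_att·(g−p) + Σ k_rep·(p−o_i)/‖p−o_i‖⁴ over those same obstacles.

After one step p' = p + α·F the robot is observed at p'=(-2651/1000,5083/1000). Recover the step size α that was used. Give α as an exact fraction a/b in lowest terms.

F_att = 1·(g−p) = 1·(4,1) = (4.0000,1.0000)
o1: d²=10 ≤ ρ²=57; F_rep = 17·(-3,-1)/10² = (-0.5100,-0.1700)
o2: d²=85 > ρ²=57 → inactive
F = F_att + ΣF_rep = (3.4900,0.8300)
Δp = p'−p = (0.3490,0.0830); α = Δx/Fx = (349/1000) / (349/100) = 1/10
check: Δy/Fy = (83/1000) / (83/100) = 1/10 ✓

α = 1/10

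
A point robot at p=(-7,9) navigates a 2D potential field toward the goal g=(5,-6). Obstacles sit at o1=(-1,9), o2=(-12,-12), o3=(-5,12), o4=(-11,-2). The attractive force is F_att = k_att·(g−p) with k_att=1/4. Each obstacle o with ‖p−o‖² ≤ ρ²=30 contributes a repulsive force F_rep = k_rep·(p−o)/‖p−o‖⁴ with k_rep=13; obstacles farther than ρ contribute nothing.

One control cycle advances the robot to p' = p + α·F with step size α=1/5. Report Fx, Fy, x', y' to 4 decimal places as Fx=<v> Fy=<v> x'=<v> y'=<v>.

F_att = 1/4·(g−p) = 1/4·(12,-15) = (3.0000,-3.7500)
o1: d²=36 > ρ²=30 → inactive
o2: d²=466 > ρ²=30 → inactive
o3: d²=13 ≤ ρ²=30; F_rep = 13·(-2,-3)/13² = (-0.1538,-0.2308)
o4: d²=137 > ρ²=30 → inactive
F = F_att + ΣF_rep = (2.8462,-3.9808)
p' = p + 1/5·F = (-6.4308,8.2038)

Fx=2.8462 Fy=-3.9808 x'=-6.4308 y'=8.2038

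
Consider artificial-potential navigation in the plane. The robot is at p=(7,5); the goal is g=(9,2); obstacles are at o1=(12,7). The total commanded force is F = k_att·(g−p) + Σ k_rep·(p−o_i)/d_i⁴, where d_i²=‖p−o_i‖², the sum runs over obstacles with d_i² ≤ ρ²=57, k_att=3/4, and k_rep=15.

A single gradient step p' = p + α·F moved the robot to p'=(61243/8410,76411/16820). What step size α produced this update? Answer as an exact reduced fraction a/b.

α = 1/5

F_att = 3/4·(g−p) = 3/4·(2,-3) = (1.5000,-2.2500)
o1: d²=29 ≤ ρ²=57; F_rep = 15·(-5,-2)/29² = (-0.0892,-0.0357)
F = F_att + ΣF_rep = (1.4108,-2.2857)
Δp = p'−p = (0.2822,-0.4571); α = Δx/Fx = (2373/8410) / (2373/1682) = 1/5
check: Δy/Fy = (-7689/16820) / (-7689/3364) = 1/5 ✓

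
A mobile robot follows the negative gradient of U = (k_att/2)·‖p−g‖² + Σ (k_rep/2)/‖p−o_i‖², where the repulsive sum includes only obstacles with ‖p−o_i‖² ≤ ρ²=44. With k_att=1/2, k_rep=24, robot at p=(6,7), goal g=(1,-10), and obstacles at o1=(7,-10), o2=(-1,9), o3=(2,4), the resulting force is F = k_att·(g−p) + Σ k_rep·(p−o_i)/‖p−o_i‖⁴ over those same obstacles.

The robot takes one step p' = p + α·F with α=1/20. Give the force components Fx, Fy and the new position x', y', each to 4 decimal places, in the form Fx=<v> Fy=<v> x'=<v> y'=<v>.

F_att = 1/2·(g−p) = 1/2·(-5,-17) = (-2.5000,-8.5000)
o1: d²=290 > ρ²=44 → inactive
o2: d²=53 > ρ²=44 → inactive
o3: d²=25 ≤ ρ²=44; F_rep = 24·(4,3)/25² = (0.1536,0.1152)
F = F_att + ΣF_rep = (-2.3464,-8.3848)
p' = p + 1/20·F = (5.8827,6.5808)

Fx=-2.3464 Fy=-8.3848 x'=5.8827 y'=6.5808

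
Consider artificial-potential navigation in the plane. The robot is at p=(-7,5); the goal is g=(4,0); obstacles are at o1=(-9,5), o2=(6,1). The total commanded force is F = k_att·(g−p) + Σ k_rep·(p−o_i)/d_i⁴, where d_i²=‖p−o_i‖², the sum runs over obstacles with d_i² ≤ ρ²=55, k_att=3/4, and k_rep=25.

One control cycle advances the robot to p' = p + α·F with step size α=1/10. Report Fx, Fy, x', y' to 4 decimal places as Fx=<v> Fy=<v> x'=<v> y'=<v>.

F_att = 3/4·(g−p) = 3/4·(11,-5) = (8.2500,-3.7500)
o1: d²=4 ≤ ρ²=55; F_rep = 25·(2,0)/4² = (3.1250,0.0000)
o2: d²=185 > ρ²=55 → inactive
F = F_att + ΣF_rep = (11.3750,-3.7500)
p' = p + 1/10·F = (-5.8625,4.6250)

Fx=11.3750 Fy=-3.7500 x'=-5.8625 y'=4.6250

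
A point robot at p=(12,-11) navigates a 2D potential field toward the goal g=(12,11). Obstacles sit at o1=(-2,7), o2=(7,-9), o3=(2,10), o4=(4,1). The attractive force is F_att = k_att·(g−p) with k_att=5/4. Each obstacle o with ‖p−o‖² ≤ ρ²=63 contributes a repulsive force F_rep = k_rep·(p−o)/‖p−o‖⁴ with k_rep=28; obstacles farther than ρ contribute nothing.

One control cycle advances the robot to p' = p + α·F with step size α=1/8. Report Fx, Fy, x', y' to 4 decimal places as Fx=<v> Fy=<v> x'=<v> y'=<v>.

Fx=0.1665 Fy=27.4334 x'=12.0208 y'=-7.5708

F_att = 5/4·(g−p) = 5/4·(0,22) = (0.0000,27.5000)
o1: d²=520 > ρ²=63 → inactive
o2: d²=29 ≤ ρ²=63; F_rep = 28·(5,-2)/29² = (0.1665,-0.0666)
o3: d²=541 > ρ²=63 → inactive
o4: d²=208 > ρ²=63 → inactive
F = F_att + ΣF_rep = (0.1665,27.4334)
p' = p + 1/8·F = (12.0208,-7.5708)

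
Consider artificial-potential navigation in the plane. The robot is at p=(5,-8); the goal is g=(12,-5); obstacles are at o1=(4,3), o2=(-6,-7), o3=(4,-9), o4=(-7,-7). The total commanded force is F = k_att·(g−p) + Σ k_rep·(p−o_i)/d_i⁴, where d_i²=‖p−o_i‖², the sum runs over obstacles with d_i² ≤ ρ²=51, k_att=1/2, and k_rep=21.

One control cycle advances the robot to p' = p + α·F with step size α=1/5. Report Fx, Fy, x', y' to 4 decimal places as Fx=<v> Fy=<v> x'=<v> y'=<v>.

F_att = 1/2·(g−p) = 1/2·(7,3) = (3.5000,1.5000)
o1: d²=122 > ρ²=51 → inactive
o2: d²=122 > ρ²=51 → inactive
o3: d²=2 ≤ ρ²=51; F_rep = 21·(1,1)/2² = (5.2500,5.2500)
o4: d²=145 > ρ²=51 → inactive
F = F_att + ΣF_rep = (8.7500,6.7500)
p' = p + 1/5·F = (6.7500,-6.6500)

Fx=8.7500 Fy=6.7500 x'=6.7500 y'=-6.6500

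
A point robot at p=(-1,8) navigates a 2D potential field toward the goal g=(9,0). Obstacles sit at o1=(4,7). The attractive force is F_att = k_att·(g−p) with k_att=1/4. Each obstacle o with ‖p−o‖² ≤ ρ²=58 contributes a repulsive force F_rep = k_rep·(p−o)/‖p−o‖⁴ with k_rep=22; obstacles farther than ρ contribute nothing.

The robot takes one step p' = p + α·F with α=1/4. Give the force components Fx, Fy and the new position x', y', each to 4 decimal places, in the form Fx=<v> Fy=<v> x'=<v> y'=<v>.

F_att = 1/4·(g−p) = 1/4·(10,-8) = (2.5000,-2.0000)
o1: d²=26 ≤ ρ²=58; F_rep = 22·(-5,1)/26² = (-0.1627,0.0325)
F = F_att + ΣF_rep = (2.3373,-1.9675)
p' = p + 1/4·F = (-0.4157,7.5081)

Fx=2.3373 Fy=-1.9675 x'=-0.4157 y'=7.5081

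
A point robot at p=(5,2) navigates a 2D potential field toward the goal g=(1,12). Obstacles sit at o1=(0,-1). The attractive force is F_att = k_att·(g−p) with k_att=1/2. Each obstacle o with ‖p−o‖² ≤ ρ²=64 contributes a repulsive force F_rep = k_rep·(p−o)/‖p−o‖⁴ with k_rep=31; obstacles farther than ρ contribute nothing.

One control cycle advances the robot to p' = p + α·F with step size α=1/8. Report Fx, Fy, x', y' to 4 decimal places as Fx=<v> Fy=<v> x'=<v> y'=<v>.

F_att = 1/2·(g−p) = 1/2·(-4,10) = (-2.0000,5.0000)
o1: d²=34 ≤ ρ²=64; F_rep = 31·(5,3)/34² = (0.1341,0.0804)
F = F_att + ΣF_rep = (-1.8659,5.0804)
p' = p + 1/8·F = (4.7668,2.6351)

Fx=-1.8659 Fy=5.0804 x'=4.7668 y'=2.6351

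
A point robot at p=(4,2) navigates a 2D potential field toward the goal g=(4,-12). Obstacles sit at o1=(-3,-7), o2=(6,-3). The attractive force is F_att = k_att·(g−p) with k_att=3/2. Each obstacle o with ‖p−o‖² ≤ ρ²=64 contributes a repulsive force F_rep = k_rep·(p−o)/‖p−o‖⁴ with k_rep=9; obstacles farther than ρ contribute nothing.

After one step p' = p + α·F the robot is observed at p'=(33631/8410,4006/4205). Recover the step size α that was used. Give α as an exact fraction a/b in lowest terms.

α = 1/20

F_att = 3/2·(g−p) = 3/2·(0,-14) = (0.0000,-21.0000)
o1: d²=130 > ρ²=64 → inactive
o2: d²=29 ≤ ρ²=64; F_rep = 9·(-2,5)/29² = (-0.0214,0.0535)
F = F_att + ΣF_rep = (-0.0214,-20.9465)
Δp = p'−p = (-0.0011,-1.0473); α = Δx/Fx = (-9/8410) / (-18/841) = 1/20
check: Δy/Fy = (-4404/4205) / (-17616/841) = 1/20 ✓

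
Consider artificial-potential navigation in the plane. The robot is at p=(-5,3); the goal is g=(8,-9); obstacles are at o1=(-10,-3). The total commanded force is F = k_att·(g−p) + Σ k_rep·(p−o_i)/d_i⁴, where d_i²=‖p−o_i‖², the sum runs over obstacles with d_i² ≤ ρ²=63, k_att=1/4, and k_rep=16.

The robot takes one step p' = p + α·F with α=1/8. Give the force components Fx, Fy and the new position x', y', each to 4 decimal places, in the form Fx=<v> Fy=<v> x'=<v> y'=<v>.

F_att = 1/4·(g−p) = 1/4·(13,-12) = (3.2500,-3.0000)
o1: d²=61 ≤ ρ²=63; F_rep = 16·(5,6)/61² = (0.0215,0.0258)
F = F_att + ΣF_rep = (3.2715,-2.9742)
p' = p + 1/8·F = (-4.5911,2.6282)

Fx=3.2715 Fy=-2.9742 x'=-4.5911 y'=2.6282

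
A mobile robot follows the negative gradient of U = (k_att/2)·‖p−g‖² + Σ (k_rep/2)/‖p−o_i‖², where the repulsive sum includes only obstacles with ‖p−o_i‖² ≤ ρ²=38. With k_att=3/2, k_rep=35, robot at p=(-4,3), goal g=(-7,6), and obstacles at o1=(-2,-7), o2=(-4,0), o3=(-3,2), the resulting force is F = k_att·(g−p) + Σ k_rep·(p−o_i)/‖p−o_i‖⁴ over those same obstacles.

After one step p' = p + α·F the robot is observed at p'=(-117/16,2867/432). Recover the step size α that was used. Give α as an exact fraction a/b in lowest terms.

F_att = 3/2·(g−p) = 3/2·(-3,3) = (-4.5000,4.5000)
o1: d²=104 > ρ²=38 → inactive
o2: d²=9 ≤ ρ²=38; F_rep = 35·(0,3)/9² = (0.0000,1.2963)
o3: d²=2 ≤ ρ²=38; F_rep = 35·(-1,1)/2² = (-8.7500,8.7500)
F = F_att + ΣF_rep = (-13.2500,14.5463)
Δp = p'−p = (-3.3125,3.6366); α = Δx/Fx = (-53/16) / (-53/4) = 1/4
check: Δy/Fy = (1571/432) / (1571/108) = 1/4 ✓

α = 1/4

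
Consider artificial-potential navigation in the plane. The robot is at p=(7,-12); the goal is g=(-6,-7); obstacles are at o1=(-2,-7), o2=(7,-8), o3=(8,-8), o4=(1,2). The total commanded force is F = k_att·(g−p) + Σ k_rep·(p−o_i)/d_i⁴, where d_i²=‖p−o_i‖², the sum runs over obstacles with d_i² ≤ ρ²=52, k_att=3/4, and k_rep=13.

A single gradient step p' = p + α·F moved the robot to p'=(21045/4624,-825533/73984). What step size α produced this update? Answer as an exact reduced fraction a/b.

α = 1/4

F_att = 3/4·(g−p) = 3/4·(-13,5) = (-9.7500,3.7500)
o1: d²=106 > ρ²=52 → inactive
o2: d²=16 ≤ ρ²=52; F_rep = 13·(0,-4)/16² = (0.0000,-0.2031)
o3: d²=17 ≤ ρ²=52; F_rep = 13·(-1,-4)/17² = (-0.0450,-0.1799)
o4: d²=232 > ρ²=52 → inactive
F = F_att + ΣF_rep = (-9.7950,3.3669)
Δp = p'−p = (-2.4487,0.8417); α = Δx/Fx = (-11323/4624) / (-11323/1156) = 1/4
check: Δy/Fy = (62275/73984) / (62275/18496) = 1/4 ✓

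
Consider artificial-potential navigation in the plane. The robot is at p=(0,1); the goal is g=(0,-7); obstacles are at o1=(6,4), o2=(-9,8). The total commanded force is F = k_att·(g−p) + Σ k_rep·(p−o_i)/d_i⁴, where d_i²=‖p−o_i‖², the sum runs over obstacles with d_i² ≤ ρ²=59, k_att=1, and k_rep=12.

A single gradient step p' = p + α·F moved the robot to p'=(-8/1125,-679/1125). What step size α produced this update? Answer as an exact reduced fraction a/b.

F_att = 1·(g−p) = 1·(0,-8) = (0.0000,-8.0000)
o1: d²=45 ≤ ρ²=59; F_rep = 12·(-6,-3)/45² = (-0.0356,-0.0178)
o2: d²=130 > ρ²=59 → inactive
F = F_att + ΣF_rep = (-0.0356,-8.0178)
Δp = p'−p = (-0.0071,-1.6036); α = Δx/Fx = (-8/1125) / (-8/225) = 1/5
check: Δy/Fy = (-1804/1125) / (-1804/225) = 1/5 ✓

α = 1/5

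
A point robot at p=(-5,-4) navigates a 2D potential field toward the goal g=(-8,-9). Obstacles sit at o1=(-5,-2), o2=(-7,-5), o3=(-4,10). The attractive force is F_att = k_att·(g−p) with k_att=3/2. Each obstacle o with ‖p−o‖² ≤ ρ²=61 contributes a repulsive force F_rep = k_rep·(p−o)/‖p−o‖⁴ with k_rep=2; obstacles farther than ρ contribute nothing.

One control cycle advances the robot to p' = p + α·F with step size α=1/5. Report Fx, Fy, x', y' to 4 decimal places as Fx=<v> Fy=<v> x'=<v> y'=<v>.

F_att = 3/2·(g−p) = 3/2·(-3,-5) = (-4.5000,-7.5000)
o1: d²=4 ≤ ρ²=61; F_rep = 2·(0,-2)/4² = (0.0000,-0.2500)
o2: d²=5 ≤ ρ²=61; F_rep = 2·(2,1)/5² = (0.1600,0.0800)
o3: d²=197 > ρ²=61 → inactive
F = F_att + ΣF_rep = (-4.3400,-7.6700)
p' = p + 1/5·F = (-5.8680,-5.5340)

Fx=-4.3400 Fy=-7.6700 x'=-5.8680 y'=-5.5340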